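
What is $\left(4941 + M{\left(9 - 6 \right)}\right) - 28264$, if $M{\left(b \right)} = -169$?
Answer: $-23492$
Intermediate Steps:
$\left(4941 + M{\left(9 - 6 \right)}\right) - 28264 = \left(4941 - 169\right) - 28264 = 4772 - 28264 = -23492$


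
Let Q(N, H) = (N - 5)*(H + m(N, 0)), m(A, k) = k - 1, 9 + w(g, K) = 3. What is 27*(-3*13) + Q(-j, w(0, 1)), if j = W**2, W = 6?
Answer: -766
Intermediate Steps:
w(g, K) = -6 (w(g, K) = -9 + 3 = -6)
m(A, k) = -1 + k
j = 36 (j = 6**2 = 36)
Q(N, H) = (-1 + H)*(-5 + N) (Q(N, H) = (N - 5)*(H + (-1 + 0)) = (-5 + N)*(H - 1) = (-5 + N)*(-1 + H) = (-1 + H)*(-5 + N))
27*(-3*13) + Q(-j, w(0, 1)) = 27*(-3*13) + (5 - (-1)*36 - 5*(-6) - (-6)*36) = 27*(-39) + (5 - 1*(-36) + 30 - 6*(-36)) = -1053 + (5 + 36 + 30 + 216) = -1053 + 287 = -766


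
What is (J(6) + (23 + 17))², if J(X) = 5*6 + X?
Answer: 5776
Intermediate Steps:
J(X) = 30 + X
(J(6) + (23 + 17))² = ((30 + 6) + (23 + 17))² = (36 + 40)² = 76² = 5776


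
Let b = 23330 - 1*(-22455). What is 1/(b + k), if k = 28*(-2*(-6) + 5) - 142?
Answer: 1/46119 ≈ 2.1683e-5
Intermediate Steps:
b = 45785 (b = 23330 + 22455 = 45785)
k = 334 (k = 28*(12 + 5) - 142 = 28*17 - 142 = 476 - 142 = 334)
1/(b + k) = 1/(45785 + 334) = 1/46119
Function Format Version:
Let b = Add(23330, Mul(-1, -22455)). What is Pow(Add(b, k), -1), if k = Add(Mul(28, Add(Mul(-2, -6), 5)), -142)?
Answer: Rational(1, 46119) ≈ 2.1683e-5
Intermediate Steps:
b = 45785 (b = Add(23330, 22455) = 45785)
k = 334 (k = Add(Mul(28, Add(12, 5)), -142) = Add(Mul(28, 17), -142) = Add(476, -142) = 334)
Pow(Add(b, k), -1) = Pow(Add(45785, 334), -1) = Pow(46119, -1) = Rational(1, 46119)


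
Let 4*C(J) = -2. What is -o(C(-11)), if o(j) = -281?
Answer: 281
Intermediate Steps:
C(J) = -1/2 (C(J) = (1/4)*(-2) = -1/2)
-o(C(-11)) = -1*(-281) = 281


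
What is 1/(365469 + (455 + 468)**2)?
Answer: 1/1217398 ≈ 8.2142e-7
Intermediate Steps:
1/(365469 + (455 + 468)**2) = 1/(365469 + 923**2) = 1/(365469 + 851929) = 1/1217398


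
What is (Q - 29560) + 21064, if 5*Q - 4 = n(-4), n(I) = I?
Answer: -8496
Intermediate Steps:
Q = 0 (Q = 4/5 + (1/5)*(-4) = 4/5 - 4/5 = 0)
(Q - 29560) + 21064 = (0 - 29560) + 21064 = -29560 + 21064 = -8496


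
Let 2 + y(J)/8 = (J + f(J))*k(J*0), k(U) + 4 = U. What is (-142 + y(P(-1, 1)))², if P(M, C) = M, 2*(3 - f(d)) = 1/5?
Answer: 1196836/25 ≈ 47873.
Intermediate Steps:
f(d) = 29/10 (f(d) = 3 - ½/5 = 3 - ½*⅕ = 3 - ⅒ = 29/10)
k(U) = -4 + U
y(J) = -544/5 - 32*J (y(J) = -16 + 8*((J + 29/10)*(-4 + J*0)) = -16 + 8*((29/10 + J)*(-4 + 0)) = -16 + 8*((29/10 + J)*(-4)) = -16 + 8*(-58/5 - 4*J) = -16 + (-464/5 - 32*J) = -544/5 - 32*J)
(-142 + y(P(-1, 1)))² = (-142 + (-544/5 - 32*(-1)))² = (-142 + (-544/5 + 32))² = (-142 - 384/5)² = (-1094/5)² = 1196836/25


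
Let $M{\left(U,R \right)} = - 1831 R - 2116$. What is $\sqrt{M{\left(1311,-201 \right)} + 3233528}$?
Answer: $\sqrt{3599443} \approx 1897.2$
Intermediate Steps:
$M{\left(U,R \right)} = -2116 - 1831 R$
$\sqrt{M{\left(1311,-201 \right)} + 3233528} = \sqrt{\left(-2116 - -368031\right) + 3233528} = \sqrt{\left(-2116 + 368031\right) + 3233528} = \sqrt{365915 + 3233528} = \sqrt{3599443}$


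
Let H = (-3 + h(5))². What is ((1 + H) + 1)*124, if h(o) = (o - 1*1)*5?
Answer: 36084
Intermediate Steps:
h(o) = -5 + 5*o (h(o) = (o - 1)*5 = (-1 + o)*5 = -5 + 5*o)
H = 289 (H = (-3 + (-5 + 5*5))² = (-3 + (-5 + 25))² = (-3 + 20)² = 17² = 289)
((1 + H) + 1)*124 = ((1 + 289) + 1)*124 = (290 + 1)*124 = 291*124 = 36084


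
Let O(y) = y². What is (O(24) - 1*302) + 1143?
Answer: 1417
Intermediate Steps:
(O(24) - 1*302) + 1143 = (24² - 1*302) + 1143 = (576 - 302) + 1143 = 274 + 1143 = 1417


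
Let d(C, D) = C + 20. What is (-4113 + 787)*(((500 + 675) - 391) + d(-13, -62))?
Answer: -2630866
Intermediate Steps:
d(C, D) = 20 + C
(-4113 + 787)*(((500 + 675) - 391) + d(-13, -62)) = (-4113 + 787)*(((500 + 675) - 391) + (20 - 13)) = -3326*((1175 - 391) + 7) = -3326*(784 + 7) = -3326*791 = -2630866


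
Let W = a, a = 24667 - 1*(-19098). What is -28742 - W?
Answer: -72507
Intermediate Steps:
a = 43765 (a = 24667 + 19098 = 43765)
W = 43765
-28742 - W = -28742 - 1*43765 = -28742 - 43765 = -72507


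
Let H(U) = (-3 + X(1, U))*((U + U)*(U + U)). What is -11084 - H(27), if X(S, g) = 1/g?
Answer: -2444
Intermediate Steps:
H(U) = 4*U²*(-3 + 1/U) (H(U) = (-3 + 1/U)*((U + U)*(U + U)) = (-3 + 1/U)*((2*U)*(2*U)) = (-3 + 1/U)*(4*U²) = 4*U²*(-3 + 1/U))
-11084 - H(27) = -11084 - 4*27*(1 - 3*27) = -11084 - 4*27*(1 - 81) = -11084 - 4*27*(-80) = -11084 - 1*(-8640) = -11084 + 8640 = -2444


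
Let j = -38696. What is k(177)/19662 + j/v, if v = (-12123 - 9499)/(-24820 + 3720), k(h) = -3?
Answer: -2675623322011/70855294 ≈ -37762.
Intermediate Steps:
v = 10811/10550 (v = -21622/(-21100) = -21622*(-1/21100) = 10811/10550 ≈ 1.0247)
k(177)/19662 + j/v = -3/19662 - 38696/10811/10550 = -3*1/19662 - 38696*10550/10811 = -1/6554 - 408242800/10811 = -2675623322011/70855294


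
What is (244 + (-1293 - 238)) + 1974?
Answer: 687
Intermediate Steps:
(244 + (-1293 - 238)) + 1974 = (244 - 1531) + 1974 = -1287 + 1974 = 687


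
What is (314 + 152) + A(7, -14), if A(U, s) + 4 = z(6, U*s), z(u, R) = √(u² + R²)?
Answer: 462 + 2*√2410 ≈ 560.18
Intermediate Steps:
z(u, R) = √(R² + u²)
A(U, s) = -4 + √(36 + U²*s²) (A(U, s) = -4 + √((U*s)² + 6²) = -4 + √(U²*s² + 36) = -4 + √(36 + U²*s²))
(314 + 152) + A(7, -14) = (314 + 152) + (-4 + √(36 + 7²*(-14)²)) = 466 + (-4 + √(36 + 49*196)) = 466 + (-4 + √(36 + 9604)) = 466 + (-4 + √9640) = 466 + (-4 + 2*√2410) = 462 + 2*√2410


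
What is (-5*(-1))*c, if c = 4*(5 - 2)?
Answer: 60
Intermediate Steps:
c = 12 (c = 4*3 = 12)
(-5*(-1))*c = -5*(-1)*12 = 5*12 = 60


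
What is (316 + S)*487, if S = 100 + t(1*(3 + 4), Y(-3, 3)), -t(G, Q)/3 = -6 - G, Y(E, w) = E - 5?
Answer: 221585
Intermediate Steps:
Y(E, w) = -5 + E
t(G, Q) = 18 + 3*G (t(G, Q) = -3*(-6 - G) = 18 + 3*G)
S = 139 (S = 100 + (18 + 3*(1*(3 + 4))) = 100 + (18 + 3*(1*7)) = 100 + (18 + 3*7) = 100 + (18 + 21) = 100 + 39 = 139)
(316 + S)*487 = (316 + 139)*487 = 455*487 = 221585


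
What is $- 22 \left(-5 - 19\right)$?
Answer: $528$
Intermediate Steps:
$- 22 \left(-5 - 19\right) = \left(-22\right) \left(-24\right) = 528$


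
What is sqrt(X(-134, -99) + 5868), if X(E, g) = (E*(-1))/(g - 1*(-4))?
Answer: 77*sqrt(8930)/95 ≈ 76.594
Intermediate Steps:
X(E, g) = -E/(4 + g) (X(E, g) = (-E)/(g + 4) = (-E)/(4 + g) = -E/(4 + g))
sqrt(X(-134, -99) + 5868) = sqrt(-1*(-134)/(4 - 99) + 5868) = sqrt(-1*(-134)/(-95) + 5868) = sqrt(-1*(-134)*(-1/95) + 5868) = sqrt(-134/95 + 5868) = sqrt(557326/95) = 77*sqrt(8930)/95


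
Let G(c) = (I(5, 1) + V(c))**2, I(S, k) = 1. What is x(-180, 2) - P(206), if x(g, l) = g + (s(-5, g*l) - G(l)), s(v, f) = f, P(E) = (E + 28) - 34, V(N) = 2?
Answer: -749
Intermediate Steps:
P(E) = -6 + E (P(E) = (28 + E) - 34 = -6 + E)
G(c) = 9 (G(c) = (1 + 2)**2 = 3**2 = 9)
x(g, l) = -9 + g + g*l (x(g, l) = g + (g*l - 1*9) = g + (g*l - 9) = g + (-9 + g*l) = -9 + g + g*l)
x(-180, 2) - P(206) = (-9 - 180 - 180*2) - (-6 + 206) = (-9 - 180 - 360) - 1*200 = -549 - 200 = -749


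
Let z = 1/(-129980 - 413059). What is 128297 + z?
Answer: 69670274582/543039 ≈ 1.2830e+5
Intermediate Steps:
z = -1/543039 (z = 1/(-543039) = -1/543039 ≈ -1.8415e-6)
128297 + z = 128297 - 1/543039 = 69670274582/543039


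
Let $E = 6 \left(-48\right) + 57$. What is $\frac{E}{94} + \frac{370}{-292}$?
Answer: $- \frac{12779}{3431} \approx -3.7246$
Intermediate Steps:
$E = -231$ ($E = -288 + 57 = -231$)
$\frac{E}{94} + \frac{370}{-292} = - \frac{231}{94} + \frac{370}{-292} = \left(-231\right) \frac{1}{94} + 370 \left(- \frac{1}{292}\right) = - \frac{231}{94} - \frac{185}{146} = - \frac{12779}{3431}$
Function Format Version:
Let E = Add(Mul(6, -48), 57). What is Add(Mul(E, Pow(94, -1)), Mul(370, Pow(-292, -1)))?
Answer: Rational(-12779, 3431) ≈ -3.7246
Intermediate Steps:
E = -231 (E = Add(-288, 57) = -231)
Add(Mul(E, Pow(94, -1)), Mul(370, Pow(-292, -1))) = Add(Mul(-231, Pow(94, -1)), Mul(370, Pow(-292, -1))) = Add(Mul(-231, Rational(1, 94)), Mul(370, Rational(-1, 292))) = Add(Rational(-231, 94), Rational(-185, 146)) = Rational(-12779, 3431)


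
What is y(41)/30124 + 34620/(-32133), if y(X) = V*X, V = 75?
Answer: -314694635/322658164 ≈ -0.97532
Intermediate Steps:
y(X) = 75*X
y(41)/30124 + 34620/(-32133) = (75*41)/30124 + 34620/(-32133) = 3075*(1/30124) + 34620*(-1/32133) = 3075/30124 - 11540/10711 = -314694635/322658164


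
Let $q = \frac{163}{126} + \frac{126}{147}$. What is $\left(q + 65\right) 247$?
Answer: $\frac{2089867}{126} \approx 16586.0$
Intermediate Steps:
$q = \frac{271}{126}$ ($q = 163 \cdot \frac{1}{126} + 126 \cdot \frac{1}{147} = \frac{163}{126} + \frac{6}{7} = \frac{271}{126} \approx 2.1508$)
$\left(q + 65\right) 247 = \left(\frac{271}{126} + 65\right) 247 = \frac{8461}{126} \cdot 247 = \frac{2089867}{126}$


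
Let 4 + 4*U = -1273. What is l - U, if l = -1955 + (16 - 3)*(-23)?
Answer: -7739/4 ≈ -1934.8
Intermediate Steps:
U = -1277/4 (U = -1 + (1/4)*(-1273) = -1 - 1273/4 = -1277/4 ≈ -319.25)
l = -2254 (l = -1955 + 13*(-23) = -1955 - 299 = -2254)
l - U = -2254 - 1*(-1277/4) = -2254 + 1277/4 = -7739/4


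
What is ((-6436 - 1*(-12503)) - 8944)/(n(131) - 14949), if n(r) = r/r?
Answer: 2877/14948 ≈ 0.19247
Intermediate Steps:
n(r) = 1
((-6436 - 1*(-12503)) - 8944)/(n(131) - 14949) = ((-6436 - 1*(-12503)) - 8944)/(1 - 14949) = ((-6436 + 12503) - 8944)/(-14948) = (6067 - 8944)*(-1/14948) = -2877*(-1/14948) = 2877/14948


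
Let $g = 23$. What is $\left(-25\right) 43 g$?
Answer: $-24725$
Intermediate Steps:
$\left(-25\right) 43 g = \left(-25\right) 43 \cdot 23 = \left(-1075\right) 23 = -24725$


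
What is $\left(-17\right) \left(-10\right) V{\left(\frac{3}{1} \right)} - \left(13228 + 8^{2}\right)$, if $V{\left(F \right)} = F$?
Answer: $-12782$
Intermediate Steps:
$\left(-17\right) \left(-10\right) V{\left(\frac{3}{1} \right)} - \left(13228 + 8^{2}\right) = \left(-17\right) \left(-10\right) \frac{3}{1} - \left(13228 + 8^{2}\right) = 170 \cdot 3 \cdot 1 - \left(13228 + 64\right) = 170 \cdot 3 - 13292 = 510 - 13292 = -12782$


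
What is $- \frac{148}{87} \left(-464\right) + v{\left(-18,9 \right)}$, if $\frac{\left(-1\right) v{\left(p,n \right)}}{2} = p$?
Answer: $\frac{2476}{3} \approx 825.33$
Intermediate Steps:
$v{\left(p,n \right)} = - 2 p$
$- \frac{148}{87} \left(-464\right) + v{\left(-18,9 \right)} = - \frac{148}{87} \left(-464\right) - -36 = \left(-148\right) \frac{1}{87} \left(-464\right) + 36 = \left(- \frac{148}{87}\right) \left(-464\right) + 36 = \frac{2368}{3} + 36 = \frac{2476}{3}$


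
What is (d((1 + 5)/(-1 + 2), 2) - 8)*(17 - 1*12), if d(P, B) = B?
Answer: -30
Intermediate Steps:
(d((1 + 5)/(-1 + 2), 2) - 8)*(17 - 1*12) = (2 - 8)*(17 - 1*12) = -6*(17 - 12) = -6*5 = -30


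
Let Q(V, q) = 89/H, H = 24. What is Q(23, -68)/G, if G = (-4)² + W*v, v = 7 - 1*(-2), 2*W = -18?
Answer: -89/1560 ≈ -0.057051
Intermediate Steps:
W = -9 (W = (½)*(-18) = -9)
v = 9 (v = 7 + 2 = 9)
G = -65 (G = (-4)² - 9*9 = 16 - 81 = -65)
Q(V, q) = 89/24
Q(23, -68)/G = (89/24)/(-65) = (89/24)*(-1/65) = -89/1560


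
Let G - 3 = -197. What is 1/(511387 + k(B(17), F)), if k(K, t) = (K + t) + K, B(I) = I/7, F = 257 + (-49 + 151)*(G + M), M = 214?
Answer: 7/3595822 ≈ 1.9467e-6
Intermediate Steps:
G = -194 (G = 3 - 197 = -194)
F = 2297 (F = 257 + (-49 + 151)*(-194 + 214) = 257 + 102*20 = 257 + 2040 = 2297)
B(I) = I/7 (B(I) = I*(⅐) = I/7)
k(K, t) = t + 2*K
1/(511387 + k(B(17), F)) = 1/(511387 + (2297 + 2*((⅐)*17))) = 1/(511387 + (2297 + 2*(17/7))) = 1/(511387 + (2297 + 34/7)) = 1/(511387 + 16113/7) = 1/(3595822/7) = 7/3595822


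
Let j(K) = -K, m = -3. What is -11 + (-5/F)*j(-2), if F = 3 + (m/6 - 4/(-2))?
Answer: -119/9 ≈ -13.222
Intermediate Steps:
F = 9/2 (F = 3 + (-3/6 - 4/(-2)) = 3 + (-3*1/6 - 4*(-1/2)) = 3 + (-1/2 + 2) = 3 + 3/2 = 9/2 ≈ 4.5000)
-11 + (-5/F)*j(-2) = -11 + (-5/9/2)*(-1*(-2)) = -11 - 5*2/9*2 = -11 - 10/9*2 = -11 - 20/9 = -119/9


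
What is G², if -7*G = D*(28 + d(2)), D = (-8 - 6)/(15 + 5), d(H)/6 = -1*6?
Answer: 16/25 ≈ 0.64000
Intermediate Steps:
d(H) = -36 (d(H) = 6*(-1*6) = 6*(-6) = -36)
D = -7/10 (D = -14/20 = -14*1/20 = -7/10 ≈ -0.70000)
G = -⅘ (G = -(-1)*(28 - 36)/10 = -(-1)*(-8)/10 = -⅐*28/5 = -⅘ ≈ -0.80000)
G² = (-⅘)² = 16/25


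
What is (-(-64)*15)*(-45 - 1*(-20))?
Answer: -24000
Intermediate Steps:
(-(-64)*15)*(-45 - 1*(-20)) = (-32*(-30))*(-45 + 20) = 960*(-25) = -24000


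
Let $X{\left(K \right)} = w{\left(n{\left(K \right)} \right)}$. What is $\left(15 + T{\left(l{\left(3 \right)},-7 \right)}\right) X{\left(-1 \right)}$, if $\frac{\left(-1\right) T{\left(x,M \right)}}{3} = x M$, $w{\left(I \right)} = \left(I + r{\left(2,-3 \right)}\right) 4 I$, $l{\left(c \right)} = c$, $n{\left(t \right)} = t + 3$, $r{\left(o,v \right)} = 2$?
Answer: $2496$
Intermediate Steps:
$n{\left(t \right)} = 3 + t$
$w{\left(I \right)} = I \left(8 + 4 I\right)$ ($w{\left(I \right)} = \left(I + 2\right) 4 I = \left(2 + I\right) 4 I = \left(8 + 4 I\right) I = I \left(8 + 4 I\right)$)
$X{\left(K \right)} = 4 \left(3 + K\right) \left(5 + K\right)$ ($X{\left(K \right)} = 4 \left(3 + K\right) \left(2 + \left(3 + K\right)\right) = 4 \left(3 + K\right) \left(5 + K\right)$)
$T{\left(x,M \right)} = - 3 M x$ ($T{\left(x,M \right)} = - 3 x M = - 3 M x$)
$\left(15 + T{\left(l{\left(3 \right)},-7 \right)}\right) X{\left(-1 \right)} = \left(15 - \left(-21\right) 3\right) 4 \left(3 - 1\right) \left(5 - 1\right) = \left(15 + 63\right) 4 \cdot 2 \cdot 4 = 78 \cdot 32 = 2496$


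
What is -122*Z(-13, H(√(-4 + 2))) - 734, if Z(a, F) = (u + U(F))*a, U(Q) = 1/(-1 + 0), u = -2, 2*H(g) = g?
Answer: -5492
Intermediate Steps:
H(g) = g/2
U(Q) = -1 (U(Q) = 1/(-1) = -1)
Z(a, F) = -3*a (Z(a, F) = (-2 - 1)*a = -3*a)
-122*Z(-13, H(√(-4 + 2))) - 734 = -(-366)*(-13) - 734 = -122*39 - 734 = -4758 - 734 = -5492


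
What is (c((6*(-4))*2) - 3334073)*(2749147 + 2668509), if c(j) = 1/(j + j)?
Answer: -216754327791863/12 ≈ -1.8063e+13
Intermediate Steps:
c(j) = 1/(2*j)
(c((6*(-4))*2) - 3334073)*(2749147 + 2668509) = (1/(2*(((6*(-4))*2))) - 3334073)*(2749147 + 2668509) = (1/(2*((-24*2))) - 3334073)*5417656 = ((1/2)/(-48) - 3334073)*5417656 = ((1/2)*(-1/48) - 3334073)*5417656 = (-1/96 - 3334073)*5417656 = -320071009/96*5417656 = -216754327791863/12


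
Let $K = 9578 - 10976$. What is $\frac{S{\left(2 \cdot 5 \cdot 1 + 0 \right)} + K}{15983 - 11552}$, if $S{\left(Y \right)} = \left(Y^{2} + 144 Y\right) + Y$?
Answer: $\frac{152}{4431} \approx 0.034304$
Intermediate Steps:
$S{\left(Y \right)} = Y^{2} + 145 Y$
$K = -1398$
$\frac{S{\left(2 \cdot 5 \cdot 1 + 0 \right)} + K}{15983 - 11552} = \frac{\left(2 \cdot 5 \cdot 1 + 0\right) \left(145 + \left(2 \cdot 5 \cdot 1 + 0\right)\right) - 1398}{15983 - 11552} = \frac{\left(10 \cdot 1 + 0\right) \left(145 + \left(10 \cdot 1 + 0\right)\right) - 1398}{4431} = \left(\left(10 + 0\right) \left(145 + \left(10 + 0\right)\right) - 1398\right) \frac{1}{4431} = \left(10 \left(145 + 10\right) - 1398\right) \frac{1}{4431} = \left(10 \cdot 155 - 1398\right) \frac{1}{4431} = \left(1550 - 1398\right) \frac{1}{4431} = 152 \cdot \frac{1}{4431} = \frac{152}{4431}$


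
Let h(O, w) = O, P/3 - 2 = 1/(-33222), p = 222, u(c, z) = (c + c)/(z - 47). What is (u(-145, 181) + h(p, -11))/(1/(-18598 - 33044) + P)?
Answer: 2105818047333/57473242061 ≈ 36.640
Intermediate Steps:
u(c, z) = 2*c/(-47 + z) (u(c, z) = (2*c)/(-47 + z) = 2*c/(-47 + z))
P = 66443/11074 (P = 6 + 3/(-33222) = 6 + 3*(-1/33222) = 6 - 1/11074 = 66443/11074 ≈ 5.9999)
(u(-145, 181) + h(p, -11))/(1/(-18598 - 33044) + P) = (2*(-145)/(-47 + 181) + 222)/(1/(-18598 - 33044) + 66443/11074) = (2*(-145)/134 + 222)/(1/(-51642) + 66443/11074) = (2*(-145)*(1/134) + 222)/(-1/51642 + 66443/11074) = (-145/67 + 222)/(857809583/142970877) = (14729/67)*(142970877/857809583) = 2105818047333/57473242061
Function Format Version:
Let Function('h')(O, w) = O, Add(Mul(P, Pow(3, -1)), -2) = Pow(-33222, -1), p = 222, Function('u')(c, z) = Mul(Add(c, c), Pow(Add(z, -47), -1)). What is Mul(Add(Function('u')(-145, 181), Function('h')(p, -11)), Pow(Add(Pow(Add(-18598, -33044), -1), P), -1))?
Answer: Rational(2105818047333, 57473242061) ≈ 36.640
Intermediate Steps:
Function('u')(c, z) = Mul(2, c, Pow(Add(-47, z), -1)) (Function('u')(c, z) = Mul(Mul(2, c), Pow(Add(-47, z), -1)) = Mul(2, c, Pow(Add(-47, z), -1)))
P = Rational(66443, 11074) (P = Add(6, Mul(3, Pow(-33222, -1))) = Add(6, Mul(3, Rational(-1, 33222))) = Add(6, Rational(-1, 11074)) = Rational(66443, 11074) ≈ 5.9999)
Mul(Add(Function('u')(-145, 181), Function('h')(p, -11)), Pow(Add(Pow(Add(-18598, -33044), -1), P), -1)) = Mul(Add(Mul(2, -145, Pow(Add(-47, 181), -1)), 222), Pow(Add(Pow(Add(-18598, -33044), -1), Rational(66443, 11074)), -1)) = Mul(Add(Mul(2, -145, Pow(134, -1)), 222), Pow(Add(Pow(-51642, -1), Rational(66443, 11074)), -1)) = Mul(Add(Mul(2, -145, Rational(1, 134)), 222), Pow(Add(Rational(-1, 51642), Rational(66443, 11074)), -1)) = Mul(Add(Rational(-145, 67), 222), Pow(Rational(857809583, 142970877), -1)) = Mul(Rational(14729, 67), Rational(142970877, 857809583)) = Rational(2105818047333, 57473242061)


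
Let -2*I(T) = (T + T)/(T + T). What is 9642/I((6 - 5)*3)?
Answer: -19284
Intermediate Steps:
I(T) = -1/2 (I(T) = -(T + T)/(2*(T + T)) = -2*T/(2*(2*T)) = -2*T*1/(2*T)/2 = -1/2*1 = -1/2)
9642/I((6 - 5)*3) = 9642/(-1/2) = 9642*(-2) = -19284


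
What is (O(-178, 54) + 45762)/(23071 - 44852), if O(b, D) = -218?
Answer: -45544/21781 ≈ -2.0910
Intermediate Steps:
(O(-178, 54) + 45762)/(23071 - 44852) = (-218 + 45762)/(23071 - 44852) = 45544/(-21781) = 45544*(-1/21781) = -45544/21781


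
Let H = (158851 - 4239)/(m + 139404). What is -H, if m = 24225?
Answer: -154612/163629 ≈ -0.94489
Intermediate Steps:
H = 154612/163629 (H = (158851 - 4239)/(24225 + 139404) = 154612/163629 ≈ 0.94489)
-H = -1*154612/163629 = -154612/163629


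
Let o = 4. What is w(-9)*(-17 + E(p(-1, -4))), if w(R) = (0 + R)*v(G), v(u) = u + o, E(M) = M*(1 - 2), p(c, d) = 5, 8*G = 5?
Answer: 3663/4 ≈ 915.75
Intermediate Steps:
G = 5/8 (G = (⅛)*5 = 5/8 ≈ 0.62500)
E(M) = -M (E(M) = M*(-1) = -M)
v(u) = 4 + u (v(u) = u + 4 = 4 + u)
w(R) = 37*R/8 (w(R) = (0 + R)*(4 + 5/8) = R*(37/8) = 37*R/8)
w(-9)*(-17 + E(p(-1, -4))) = ((37/8)*(-9))*(-17 - 1*5) = -333*(-17 - 5)/8 = -333/8*(-22) = 3663/4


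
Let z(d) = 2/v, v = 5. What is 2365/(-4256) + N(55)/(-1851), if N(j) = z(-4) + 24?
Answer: -22407307/39389280 ≈ -0.56887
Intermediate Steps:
z(d) = ⅖ (z(d) = 2/5 = 2*(⅕) = ⅖)
N(j) = 122/5 (N(j) = ⅖ + 24 = 122/5)
2365/(-4256) + N(55)/(-1851) = 2365/(-4256) + (122/5)/(-1851) = 2365*(-1/4256) + (122/5)*(-1/1851) = -2365/4256 - 122/9255 = -22407307/39389280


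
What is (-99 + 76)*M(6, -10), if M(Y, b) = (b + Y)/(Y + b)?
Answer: -23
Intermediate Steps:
M(Y, b) = 1 (M(Y, b) = (Y + b)/(Y + b) = 1)
(-99 + 76)*M(6, -10) = (-99 + 76)*1 = -23*1 = -23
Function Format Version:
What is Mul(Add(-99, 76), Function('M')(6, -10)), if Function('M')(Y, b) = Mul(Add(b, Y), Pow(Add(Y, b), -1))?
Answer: -23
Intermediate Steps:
Function('M')(Y, b) = 1 (Function('M')(Y, b) = Mul(Add(Y, b), Pow(Add(Y, b), -1)) = 1)
Mul(Add(-99, 76), Function('M')(6, -10)) = Mul(Add(-99, 76), 1) = Mul(-23, 1) = -23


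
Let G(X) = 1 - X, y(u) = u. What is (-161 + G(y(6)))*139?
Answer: -23074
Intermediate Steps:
(-161 + G(y(6)))*139 = (-161 + (1 - 1*6))*139 = (-161 + (1 - 6))*139 = (-161 - 5)*139 = -166*139 = -23074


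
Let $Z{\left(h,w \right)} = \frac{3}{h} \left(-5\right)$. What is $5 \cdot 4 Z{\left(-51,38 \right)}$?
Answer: $\frac{100}{17} \approx 5.8824$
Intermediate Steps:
$Z{\left(h,w \right)} = - \frac{15}{h}$
$5 \cdot 4 Z{\left(-51,38 \right)} = 5 \cdot 4 \left(- \frac{15}{-51}\right) = 20 \left(\left(-15\right) \left(- \frac{1}{51}\right)\right) = 20 \cdot \frac{5}{17} = \frac{100}{17}$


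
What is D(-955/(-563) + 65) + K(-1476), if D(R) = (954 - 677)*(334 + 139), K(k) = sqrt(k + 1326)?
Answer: 131021 + 5*I*sqrt(6) ≈ 1.3102e+5 + 12.247*I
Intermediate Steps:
K(k) = sqrt(1326 + k)
D(R) = 131021 (D(R) = 277*473 = 131021)
D(-955/(-563) + 65) + K(-1476) = 131021 + sqrt(1326 - 1476) = 131021 + sqrt(-150) = 131021 + 5*I*sqrt(6)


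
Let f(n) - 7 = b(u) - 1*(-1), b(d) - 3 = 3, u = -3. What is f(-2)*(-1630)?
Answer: -22820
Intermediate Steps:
b(d) = 6 (b(d) = 3 + 3 = 6)
f(n) = 14 (f(n) = 7 + (6 - 1*(-1)) = 7 + (6 + 1) = 7 + 7 = 14)
f(-2)*(-1630) = 14*(-1630) = -22820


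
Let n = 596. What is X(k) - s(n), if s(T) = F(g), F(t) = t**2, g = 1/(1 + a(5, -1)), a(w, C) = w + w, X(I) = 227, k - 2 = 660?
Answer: 27466/121 ≈ 226.99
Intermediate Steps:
k = 662 (k = 2 + 660 = 662)
a(w, C) = 2*w
g = 1/11 (g = 1/(1 + 2*5) = 1/(1 + 10) = 1/11 ≈ 0.090909)
s(T) = 1/121 (s(T) = (1/11)**2 = 1/121)
X(k) - s(n) = 227 - 1*1/121 = 227 - 1/121 = 27466/121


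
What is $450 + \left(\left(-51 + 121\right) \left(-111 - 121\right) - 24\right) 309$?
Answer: $-5025126$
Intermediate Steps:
$450 + \left(\left(-51 + 121\right) \left(-111 - 121\right) - 24\right) 309 = 450 + \left(70 \left(-232\right) - 24\right) 309 = 450 + \left(-16240 - 24\right) 309 = 450 - 5025576 = -5025126$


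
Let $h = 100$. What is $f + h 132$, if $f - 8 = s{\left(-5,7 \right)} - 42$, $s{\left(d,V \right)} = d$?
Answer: $13161$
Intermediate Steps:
$f = -39$ ($f = 8 - 47 = -39$)
$f + h 132 = -39 + 100 \cdot 132 = -39 + 13200 = 13161$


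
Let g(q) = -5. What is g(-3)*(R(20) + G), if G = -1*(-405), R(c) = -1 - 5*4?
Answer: -1920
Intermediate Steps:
R(c) = -21 (R(c) = -1 - 20 = -21)
G = 405
g(-3)*(R(20) + G) = -5*(-21 + 405) = -5*384 = -1920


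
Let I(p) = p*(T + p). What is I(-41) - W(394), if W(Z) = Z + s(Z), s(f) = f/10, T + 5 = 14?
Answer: 4393/5 ≈ 878.60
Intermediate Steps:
T = 9 (T = -5 + 14 = 9)
s(f) = f/10 (s(f) = f*(⅒) = f/10)
I(p) = p*(9 + p)
W(Z) = 11*Z/10 (W(Z) = Z + Z/10 = 11*Z/10)
I(-41) - W(394) = -41*(9 - 41) - 11*394/10 = -41*(-32) - 1*2167/5 = 1312 - 2167/5 = 4393/5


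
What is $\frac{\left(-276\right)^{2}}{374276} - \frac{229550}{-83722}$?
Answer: $\frac{11536582859}{3916891909} \approx 2.9453$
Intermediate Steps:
$\frac{\left(-276\right)^{2}}{374276} - \frac{229550}{-83722} = 76176 \cdot \frac{1}{374276} - - \frac{114775}{41861} = \frac{19044}{93569} + \frac{114775}{41861} = \frac{11536582859}{3916891909}$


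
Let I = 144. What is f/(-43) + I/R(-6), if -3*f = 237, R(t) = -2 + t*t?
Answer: 4439/731 ≈ 6.0725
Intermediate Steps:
R(t) = -2 + t**2
f = -79 (f = -1/3*237 = -79)
f/(-43) + I/R(-6) = -79/(-43) + 144/(-2 + (-6)**2) = -79*(-1/43) + 144/(-2 + 36) = 79/43 + 144/34 = 79/43 + 144*(1/34) = 79/43 + 72/17 = 4439/731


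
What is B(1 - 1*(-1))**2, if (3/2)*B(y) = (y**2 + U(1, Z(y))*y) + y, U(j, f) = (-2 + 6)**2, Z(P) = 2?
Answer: 5776/9 ≈ 641.78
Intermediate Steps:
U(j, f) = 16 (U(j, f) = 4**2 = 16)
B(y) = 2*y**2/3 + 34*y/3 (B(y) = 2*((y**2 + 16*y) + y)/3 = 2*(y**2 + 17*y)/3 = 2*y**2/3 + 34*y/3)
B(1 - 1*(-1))**2 = (2*(1 - 1*(-1))*(17 + (1 - 1*(-1)))/3)**2 = (2*(1 + 1)*(17 + (1 + 1))/3)**2 = ((2/3)*2*(17 + 2))**2 = ((2/3)*2*19)**2 = (76/3)**2 = 5776/9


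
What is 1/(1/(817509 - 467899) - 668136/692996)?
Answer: -60569582890/58396583491 ≈ -1.0372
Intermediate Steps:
1/(1/(817509 - 467899) - 668136/692996) = 1/(1/349610 - 668136*1/692996) = 1/(1/349610 - 167034/173249) = 1/(-58396583491/60569582890) = -60569582890/58396583491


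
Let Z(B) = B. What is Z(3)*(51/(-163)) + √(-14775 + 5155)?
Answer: -153/163 + 2*I*√2405 ≈ -0.93865 + 98.082*I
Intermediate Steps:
Z(3)*(51/(-163)) + √(-14775 + 5155) = 3*(51/(-163)) + √(-14775 + 5155) = 3*(51*(-1/163)) + √(-9620) = 3*(-51/163) + 2*I*√2405 = -153/163 + 2*I*√2405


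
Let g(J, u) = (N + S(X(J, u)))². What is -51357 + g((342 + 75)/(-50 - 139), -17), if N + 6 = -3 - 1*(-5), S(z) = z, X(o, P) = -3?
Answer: -51308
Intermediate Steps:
N = -4 (N = -6 + (-3 - 1*(-5)) = -6 + (-3 + 5) = -6 + 2 = -4)
g(J, u) = 49 (g(J, u) = (-4 - 3)² = (-7)² = 49)
-51357 + g((342 + 75)/(-50 - 139), -17) = -51357 + 49 = -51308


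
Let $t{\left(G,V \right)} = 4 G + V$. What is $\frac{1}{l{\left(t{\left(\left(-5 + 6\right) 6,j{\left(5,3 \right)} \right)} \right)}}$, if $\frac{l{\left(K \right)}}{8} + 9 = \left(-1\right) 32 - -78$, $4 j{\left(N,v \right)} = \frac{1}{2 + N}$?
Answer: $\frac{1}{296} \approx 0.0033784$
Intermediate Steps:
$j{\left(N,v \right)} = \frac{1}{4 \left(2 + N\right)}$
$t{\left(G,V \right)} = V + 4 G$
$l{\left(K \right)} = 296$ ($l{\left(K \right)} = -72 + 8 \left(\left(-1\right) 32 - -78\right) = -72 + 8 \left(-32 + 78\right) = -72 + 8 \cdot 46 = -72 + 368 = 296$)
$\frac{1}{l{\left(t{\left(\left(-5 + 6\right) 6,j{\left(5,3 \right)} \right)} \right)}} = \frac{1}{296}$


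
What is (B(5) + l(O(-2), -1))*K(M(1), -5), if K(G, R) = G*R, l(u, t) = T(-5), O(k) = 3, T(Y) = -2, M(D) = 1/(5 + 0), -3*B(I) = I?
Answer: 11/3 ≈ 3.6667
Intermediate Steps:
B(I) = -I/3
M(D) = ⅕ (M(D) = 1/5 = ⅕)
l(u, t) = -2
(B(5) + l(O(-2), -1))*K(M(1), -5) = (-⅓*5 - 2)*((⅕)*(-5)) = (-5/3 - 2)*(-1) = -11/3*(-1) = 11/3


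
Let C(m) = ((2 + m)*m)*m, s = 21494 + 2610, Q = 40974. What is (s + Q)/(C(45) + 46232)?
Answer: 65078/141407 ≈ 0.46022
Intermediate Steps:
s = 24104
C(m) = m²*(2 + m) (C(m) = (m*(2 + m))*m = m²*(2 + m))
(s + Q)/(C(45) + 46232) = (24104 + 40974)/(45²*(2 + 45) + 46232) = 65078/(2025*47 + 46232) = 65078/(95175 + 46232) = 65078/141407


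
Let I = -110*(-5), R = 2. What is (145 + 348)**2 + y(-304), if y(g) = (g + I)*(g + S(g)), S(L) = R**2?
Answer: 169249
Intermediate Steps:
I = 550
S(L) = 4 (S(L) = 2**2 = 4)
y(g) = (4 + g)*(550 + g) (y(g) = (g + 550)*(g + 4) = (550 + g)*(4 + g) = (4 + g)*(550 + g))
(145 + 348)**2 + y(-304) = (145 + 348)**2 + (2200 + (-304)**2 + 554*(-304)) = 493**2 + (2200 + 92416 - 168416) = 243049 - 73800 = 169249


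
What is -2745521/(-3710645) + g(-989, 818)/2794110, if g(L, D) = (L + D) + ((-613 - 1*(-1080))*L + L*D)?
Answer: 295492430309/1036795030095 ≈ 0.28501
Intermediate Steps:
g(L, D) = D + 468*L + D*L (g(L, D) = (D + L) + ((-613 + 1080)*L + D*L) = (D + L) + (467*L + D*L) = D + 468*L + D*L)
-2745521/(-3710645) + g(-989, 818)/2794110 = -2745521/(-3710645) + (818 + 468*(-989) + 818*(-989))/2794110 = -2745521*(-1/3710645) + (818 - 462852 - 809002)*(1/2794110) = 2745521/3710645 - 1271036*1/2794110 = 2745521/3710645 - 635518/1397055 = 295492430309/1036795030095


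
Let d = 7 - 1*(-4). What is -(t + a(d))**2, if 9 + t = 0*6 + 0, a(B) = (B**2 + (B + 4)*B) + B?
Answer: -82944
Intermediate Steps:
d = 11 (d = 7 + 4 = 11)
a(B) = B + B**2 + B*(4 + B) (a(B) = (B**2 + (4 + B)*B) + B = (B**2 + B*(4 + B)) + B = B + B**2 + B*(4 + B))
t = -9 (t = -9 + (0*6 + 0) = -9 + (0 + 0) = -9 + 0 = -9)
-(t + a(d))**2 = -(-9 + 11*(5 + 2*11))**2 = -(-9 + 11*(5 + 22))**2 = -(-9 + 11*27)**2 = -(-9 + 297)**2 = -1*288**2 = -1*82944 = -82944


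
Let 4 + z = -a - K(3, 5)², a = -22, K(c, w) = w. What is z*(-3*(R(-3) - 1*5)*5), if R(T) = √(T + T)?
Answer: -525 + 105*I*√6 ≈ -525.0 + 257.2*I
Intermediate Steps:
R(T) = √2*√T (R(T) = √(2*T) = √2*√T)
z = -7 (z = -4 + (-1*(-22) - 1*5²) = -4 + (22 - 1*25) = -4 + (22 - 25) = -4 - 3 = -7)
z*(-3*(R(-3) - 1*5)*5) = -7*(-3*(√2*√(-3) - 1*5))*5 = -7*(-3*(√2*(I*√3) - 5))*5 = -7*(-3*(I*√6 - 5))*5 = -7*(-3*(-5 + I*√6))*5 = -7*(15 - 3*I*√6)*5 = -7*(75 - 15*I*√6) = -525 + 105*I*√6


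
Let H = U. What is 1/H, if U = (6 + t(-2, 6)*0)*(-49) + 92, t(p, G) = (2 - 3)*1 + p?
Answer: -1/202 ≈ -0.0049505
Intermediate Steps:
t(p, G) = -1 + p (t(p, G) = -1*1 + p = -1 + p)
U = -202 (U = (6 + (-1 - 2)*0)*(-49) + 92 = (6 - 3*0)*(-49) + 92 = (6 + 0)*(-49) + 92 = 6*(-49) + 92 = -294 + 92 = -202)
H = -202
1/H = 1/(-202) = -1/202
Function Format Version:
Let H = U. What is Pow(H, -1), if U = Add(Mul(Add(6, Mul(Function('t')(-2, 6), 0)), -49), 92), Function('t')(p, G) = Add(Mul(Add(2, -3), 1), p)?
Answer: Rational(-1, 202) ≈ -0.0049505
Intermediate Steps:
Function('t')(p, G) = Add(-1, p) (Function('t')(p, G) = Add(Mul(-1, 1), p) = Add(-1, p))
U = -202 (U = Add(Mul(Add(6, Mul(Add(-1, -2), 0)), -49), 92) = Add(Mul(Add(6, Mul(-3, 0)), -49), 92) = Add(Mul(Add(6, 0), -49), 92) = Add(Mul(6, -49), 92) = Add(-294, 92) = -202)
H = -202
Pow(H, -1) = Pow(-202, -1) = Rational(-1, 202)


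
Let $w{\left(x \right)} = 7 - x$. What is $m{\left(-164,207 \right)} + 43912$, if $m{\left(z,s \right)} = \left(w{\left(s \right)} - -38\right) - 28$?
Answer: $43722$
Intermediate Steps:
$m{\left(z,s \right)} = 17 - s$ ($m{\left(z,s \right)} = \left(\left(7 - s\right) - -38\right) - 28 = \left(\left(7 - s\right) + 38\right) - 28 = \left(45 - s\right) - 28 = 17 - s$)
$m{\left(-164,207 \right)} + 43912 = \left(17 - 207\right) + 43912 = -190 + 43912 = 43722$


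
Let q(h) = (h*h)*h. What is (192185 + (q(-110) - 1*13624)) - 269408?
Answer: -1421847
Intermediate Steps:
q(h) = h³ (q(h) = h²*h = h³)
(192185 + (q(-110) - 1*13624)) - 269408 = (192185 + ((-110)³ - 1*13624)) - 269408 = (192185 + (-1331000 - 13624)) - 269408 = (192185 - 1344624) - 269408 = -1152439 - 269408 = -1421847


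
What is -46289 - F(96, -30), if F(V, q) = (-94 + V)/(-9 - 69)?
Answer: -1805270/39 ≈ -46289.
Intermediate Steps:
F(V, q) = 47/39 - V/78 (F(V, q) = (-94 + V)/(-78) = (-94 + V)*(-1/78) = 47/39 - V/78)
-46289 - F(96, -30) = -46289 - (47/39 - 1/78*96) = -46289 - (47/39 - 16/13) = -46289 - 1*(-1/39) = -46289 + 1/39 = -1805270/39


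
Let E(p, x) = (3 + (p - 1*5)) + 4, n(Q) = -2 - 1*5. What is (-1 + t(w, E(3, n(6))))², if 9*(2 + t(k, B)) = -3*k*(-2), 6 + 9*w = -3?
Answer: 121/9 ≈ 13.444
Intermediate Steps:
n(Q) = -7 (n(Q) = -2 - 5 = -7)
E(p, x) = 2 + p (E(p, x) = (3 + (p - 5)) + 4 = (3 + (-5 + p)) + 4 = (-2 + p) + 4 = 2 + p)
w = -1 (w = -⅔ + (⅑)*(-3) = -⅔ - ⅓ = -1)
t(k, B) = -2 + 2*k/3 (t(k, B) = -2 + (-3*k*(-2))/9 = -2 + (6*k)/9 = -2 + 2*k/3)
(-1 + t(w, E(3, n(6))))² = (-1 + (-2 + (⅔)*(-1)))² = (-1 + (-2 - ⅔))² = (-1 - 8/3)² = (-11/3)² = 121/9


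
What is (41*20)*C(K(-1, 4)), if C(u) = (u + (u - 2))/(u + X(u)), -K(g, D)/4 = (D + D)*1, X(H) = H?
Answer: 6765/8 ≈ 845.63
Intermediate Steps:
K(g, D) = -8*D (K(g, D) = -4*(D + D) = -4*2*D = -8*D)
C(u) = (-2 + 2*u)/(2*u) (C(u) = (u + (u - 2))/(u + u) = (u + (-2 + u))/((2*u)) = (-2 + 2*u)*(1/(2*u)) = (-2 + 2*u)/(2*u))
(41*20)*C(K(-1, 4)) = (41*20)*((-1 - 8*4)/((-8*4))) = 820*((-1 - 32)/(-32)) = 820*(-1/32*(-33)) = 820*(33/32) = 6765/8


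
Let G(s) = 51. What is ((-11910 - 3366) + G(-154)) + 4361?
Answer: -10864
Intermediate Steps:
((-11910 - 3366) + G(-154)) + 4361 = ((-11910 - 3366) + 51) + 4361 = (-15276 + 51) + 4361 = -15225 + 4361 = -10864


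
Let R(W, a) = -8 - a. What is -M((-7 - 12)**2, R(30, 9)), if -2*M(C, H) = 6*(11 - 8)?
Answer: 9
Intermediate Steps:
M(C, H) = -9 (M(C, H) = -3*(11 - 8) = -3*3 = -1/2*18 = -9)
-M((-7 - 12)**2, R(30, 9)) = -1*(-9) = 9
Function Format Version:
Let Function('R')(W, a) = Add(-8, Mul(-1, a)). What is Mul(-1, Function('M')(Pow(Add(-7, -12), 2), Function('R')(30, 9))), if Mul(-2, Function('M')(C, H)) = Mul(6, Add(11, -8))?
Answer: 9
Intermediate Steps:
Function('M')(C, H) = -9 (Function('M')(C, H) = Mul(Rational(-1, 2), Mul(6, Add(11, -8))) = Mul(Rational(-1, 2), Mul(6, 3)) = Mul(Rational(-1, 2), 18) = -9)
Mul(-1, Function('M')(Pow(Add(-7, -12), 2), Function('R')(30, 9))) = Mul(-1, -9) = 9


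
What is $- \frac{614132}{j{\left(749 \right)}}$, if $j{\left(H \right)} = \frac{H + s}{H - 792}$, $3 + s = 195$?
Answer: $\frac{26407676}{941} \approx 28063.0$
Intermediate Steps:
$s = 192$ ($s = -3 + 195 = 192$)
$j{\left(H \right)} = \frac{192 + H}{-792 + H}$ ($j{\left(H \right)} = \frac{H + 192}{H - 792} = \frac{192 + H}{-792 + H}$)
$- \frac{614132}{j{\left(749 \right)}} = - \frac{614132}{\frac{1}{-792 + 749} \left(192 + 749\right)} = - \frac{614132}{\frac{1}{-43} \cdot 941} = - \frac{614132}{\left(- \frac{1}{43}\right) 941} = - \frac{614132}{- \frac{941}{43}} = \left(-614132\right) \left(- \frac{43}{941}\right) = \frac{26407676}{941}$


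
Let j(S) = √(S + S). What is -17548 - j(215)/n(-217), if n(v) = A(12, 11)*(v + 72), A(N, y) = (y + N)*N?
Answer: -17548 + √430/40020 ≈ -17548.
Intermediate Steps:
A(N, y) = N*(N + y) (A(N, y) = (N + y)*N = N*(N + y))
n(v) = 19872 + 276*v (n(v) = (12*(12 + 11))*(v + 72) = (12*23)*(72 + v) = 276*(72 + v) = 19872 + 276*v)
j(S) = √2*√S (j(S) = √(2*S) = √2*√S)
-17548 - j(215)/n(-217) = -17548 - √2*√215/(19872 + 276*(-217)) = -17548 - √430/(19872 - 59892) = -17548 - √430/(-40020) = -17548 - √430*(-1)/40020 = -17548 - (-1)*√430/40020 = -17548 + √430/40020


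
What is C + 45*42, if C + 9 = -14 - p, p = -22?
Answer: 1889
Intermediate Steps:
C = -1 (C = -9 + (-14 - 1*(-22)) = -9 + (-14 + 22) = -9 + 8 = -1)
C + 45*42 = -1 + 45*42 = -1 + 1890 = 1889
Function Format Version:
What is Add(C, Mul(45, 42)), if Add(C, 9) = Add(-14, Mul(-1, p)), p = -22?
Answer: 1889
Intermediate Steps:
C = -1 (C = Add(-9, Add(-14, Mul(-1, -22))) = Add(-9, Add(-14, 22)) = Add(-9, 8) = -1)
Add(C, Mul(45, 42)) = Add(-1, Mul(45, 42)) = Add(-1, 1890) = 1889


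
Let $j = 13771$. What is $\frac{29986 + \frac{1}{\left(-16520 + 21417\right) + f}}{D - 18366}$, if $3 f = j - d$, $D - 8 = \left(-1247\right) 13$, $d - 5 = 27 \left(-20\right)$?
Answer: $- \frac{869504045}{1002397293} \approx -0.86742$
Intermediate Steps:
$d = -535$ ($d = 5 + 27 \left(-20\right) = 5 - 540 = -535$)
$D = -16203$ ($D = 8 - 16211 = -16203$)
$f = \frac{14306}{3}$ ($f = \frac{13771 - -535}{3} = \frac{13771 + 535}{3} = \frac{1}{3} \cdot 14306 = \frac{14306}{3} \approx 4768.7$)
$\frac{29986 + \frac{1}{\left(-16520 + 21417\right) + f}}{D - 18366} = \frac{29986 + \frac{1}{\left(-16520 + 21417\right) + \frac{14306}{3}}}{-16203 - 18366} = \frac{29986 + \frac{1}{4897 + \frac{14306}{3}}}{-34569} = \left(29986 + \frac{1}{\frac{28997}{3}}\right) \left(- \frac{1}{34569}\right) = \left(29986 + \frac{3}{28997}\right) \left(- \frac{1}{34569}\right) = \frac{869504045}{28997} \left(- \frac{1}{34569}\right) = - \frac{869504045}{1002397293}$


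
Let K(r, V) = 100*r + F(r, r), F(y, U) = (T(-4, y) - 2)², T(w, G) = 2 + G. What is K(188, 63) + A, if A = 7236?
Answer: 61380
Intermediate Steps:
F(y, U) = y² (F(y, U) = ((2 + y) - 2)² = y²)
K(r, V) = r² + 100*r (K(r, V) = 100*r + r² = r² + 100*r)
K(188, 63) + A = 188*(100 + 188) + 7236 = 188*288 + 7236 = 54144 + 7236 = 61380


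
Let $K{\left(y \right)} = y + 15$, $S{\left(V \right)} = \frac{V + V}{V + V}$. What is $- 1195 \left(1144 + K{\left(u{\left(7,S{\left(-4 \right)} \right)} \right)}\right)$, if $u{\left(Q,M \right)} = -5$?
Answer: $-1379030$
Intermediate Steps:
$S{\left(V \right)} = 1$ ($S{\left(V \right)} = \frac{2 V}{2 V} = 2 V \frac{1}{2 V} = 1$)
$K{\left(y \right)} = 15 + y$
$- 1195 \left(1144 + K{\left(u{\left(7,S{\left(-4 \right)} \right)} \right)}\right) = - 1195 \left(1144 + \left(15 - 5\right)\right) = - 1195 \left(1144 + 10\right) = \left(-1195\right) 1154 = -1379030$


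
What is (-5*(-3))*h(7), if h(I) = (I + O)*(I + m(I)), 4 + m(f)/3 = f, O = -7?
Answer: 0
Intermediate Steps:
m(f) = -12 + 3*f
h(I) = (-12 + 4*I)*(-7 + I) (h(I) = (I - 7)*(I + (-12 + 3*I)) = (-7 + I)*(-12 + 4*I) = (-12 + 4*I)*(-7 + I))
(-5*(-3))*h(7) = (-5*(-3))*(84 - 40*7 + 4*7**2) = 15*(84 - 280 + 4*49) = 15*(84 - 280 + 196) = 15*0 = 0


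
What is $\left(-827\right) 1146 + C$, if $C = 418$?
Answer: $-947324$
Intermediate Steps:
$\left(-827\right) 1146 + C = \left(-827\right) 1146 + 418 = -947742 + 418 = -947324$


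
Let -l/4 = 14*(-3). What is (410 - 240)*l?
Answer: 28560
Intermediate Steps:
l = 168 (l = -56*(-3) = -4*(-42) = 168)
(410 - 240)*l = (410 - 240)*168 = 170*168 = 28560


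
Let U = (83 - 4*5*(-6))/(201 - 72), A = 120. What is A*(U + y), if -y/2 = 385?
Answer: -3965080/43 ≈ -92211.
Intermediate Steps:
y = -770 (y = -2*385 = -770)
U = 203/129 (U = (83 - 20*(-6))/129 = (83 + 120)*(1/129) = 203*(1/129) = 203/129 ≈ 1.5736)
A*(U + y) = 120*(203/129 - 770) = 120*(-99127/129) = -3965080/43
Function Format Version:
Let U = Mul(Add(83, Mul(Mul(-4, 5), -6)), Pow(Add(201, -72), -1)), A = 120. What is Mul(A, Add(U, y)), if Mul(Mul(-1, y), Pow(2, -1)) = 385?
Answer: Rational(-3965080, 43) ≈ -92211.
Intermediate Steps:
y = -770 (y = Mul(-2, 385) = -770)
U = Rational(203, 129) (U = Mul(Add(83, Mul(-20, -6)), Pow(129, -1)) = Mul(Add(83, 120), Rational(1, 129)) = Mul(203, Rational(1, 129)) = Rational(203, 129) ≈ 1.5736)
Mul(A, Add(U, y)) = Mul(120, Add(Rational(203, 129), -770)) = Mul(120, Rational(-99127, 129)) = Rational(-3965080, 43)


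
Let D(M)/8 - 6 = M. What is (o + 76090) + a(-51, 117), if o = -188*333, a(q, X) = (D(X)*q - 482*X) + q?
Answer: -93143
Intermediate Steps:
D(M) = 48 + 8*M
a(q, X) = q - 482*X + q*(48 + 8*X) (a(q, X) = ((48 + 8*X)*q - 482*X) + q = (q*(48 + 8*X) - 482*X) + q = (-482*X + q*(48 + 8*X)) + q = q - 482*X + q*(48 + 8*X))
o = -62604
(o + 76090) + a(-51, 117) = (-62604 + 76090) + (-51 - 482*117 + 8*(-51)*(6 + 117)) = 13486 + (-51 - 56394 + 8*(-51)*123) = 13486 + (-51 - 56394 - 50184) = 13486 - 106629 = -93143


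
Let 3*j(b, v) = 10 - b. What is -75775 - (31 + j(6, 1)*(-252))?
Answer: -75470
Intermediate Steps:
j(b, v) = 10/3 - b/3 (j(b, v) = (10 - b)/3 = 10/3 - b/3)
-75775 - (31 + j(6, 1)*(-252)) = -75775 - (31 + (10/3 - ⅓*6)*(-252)) = -75775 - (31 + (10/3 - 2)*(-252)) = -75775 - (31 + (4/3)*(-252)) = -75775 - (31 - 336) = -75775 - 1*(-305) = -75775 + 305 = -75470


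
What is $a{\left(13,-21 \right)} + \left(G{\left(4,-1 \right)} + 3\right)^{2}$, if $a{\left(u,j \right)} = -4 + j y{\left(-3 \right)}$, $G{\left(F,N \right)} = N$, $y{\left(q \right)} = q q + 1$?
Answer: $-210$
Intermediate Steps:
$y{\left(q \right)} = 1 + q^{2}$ ($y{\left(q \right)} = q^{2} + 1 = 1 + q^{2}$)
$a{\left(u,j \right)} = -4 + 10 j$ ($a{\left(u,j \right)} = -4 + j \left(1 + \left(-3\right)^{2}\right) = -4 + j \left(1 + 9\right) = -4 + j 10 = -4 + 10 j$)
$a{\left(13,-21 \right)} + \left(G{\left(4,-1 \right)} + 3\right)^{2} = \left(-4 + 10 \left(-21\right)\right) + \left(-1 + 3\right)^{2} = \left(-4 - 210\right) + 2^{2} = -214 + 4 = -210$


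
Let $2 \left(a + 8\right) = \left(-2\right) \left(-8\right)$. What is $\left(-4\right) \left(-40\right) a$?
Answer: $0$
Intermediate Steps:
$a = 0$ ($a = -8 + \frac{\left(-2\right) \left(-8\right)}{2} = -8 + \frac{1}{2} \cdot 16 = -8 + 8 = 0$)
$\left(-4\right) \left(-40\right) a = \left(-4\right) \left(-40\right) 0 = 160 \cdot 0 = 0$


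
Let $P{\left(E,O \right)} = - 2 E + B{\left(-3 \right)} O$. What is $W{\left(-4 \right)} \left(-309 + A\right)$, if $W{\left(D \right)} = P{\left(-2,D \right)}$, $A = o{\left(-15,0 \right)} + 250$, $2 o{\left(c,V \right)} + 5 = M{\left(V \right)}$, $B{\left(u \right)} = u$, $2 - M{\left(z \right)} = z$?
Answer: $-968$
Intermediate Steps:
$M{\left(z \right)} = 2 - z$
$o{\left(c,V \right)} = - \frac{3}{2} - \frac{V}{2}$ ($o{\left(c,V \right)} = - \frac{5}{2} + \frac{2 - V}{2} = - \frac{5}{2} - \left(-1 + \frac{V}{2}\right) = - \frac{3}{2} - \frac{V}{2}$)
$A = \frac{497}{2}$ ($A = \left(- \frac{3}{2} - 0\right) + 250 = \left(- \frac{3}{2} + 0\right) + 250 = - \frac{3}{2} + 250 = \frac{497}{2} \approx 248.5$)
$P{\left(E,O \right)} = - 3 O - 2 E$ ($P{\left(E,O \right)} = - 2 E - 3 O = - 3 O - 2 E$)
$W{\left(D \right)} = 4 - 3 D$ ($W{\left(D \right)} = - 3 D - -4 = - 3 D + 4 = 4 - 3 D$)
$W{\left(-4 \right)} \left(-309 + A\right) = \left(4 - -12\right) \left(-309 + \frac{497}{2}\right) = \left(4 + 12\right) \left(- \frac{121}{2}\right) = 16 \left(- \frac{121}{2}\right) = -968$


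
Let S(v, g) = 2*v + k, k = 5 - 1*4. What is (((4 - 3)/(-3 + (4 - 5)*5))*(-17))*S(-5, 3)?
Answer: -153/8 ≈ -19.125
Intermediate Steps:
k = 1 (k = 5 - 4 = 1)
S(v, g) = 1 + 2*v (S(v, g) = 2*v + 1 = 1 + 2*v)
(((4 - 3)/(-3 + (4 - 5)*5))*(-17))*S(-5, 3) = (((4 - 3)/(-3 + (4 - 5)*5))*(-17))*(1 + 2*(-5)) = ((1/(-3 - 1*5))*(-17))*(1 - 10) = ((1/(-3 - 5))*(-17))*(-9) = ((1/(-8))*(-17))*(-9) = ((1*(-⅛))*(-17))*(-9) = -⅛*(-17)*(-9) = (17/8)*(-9) = -153/8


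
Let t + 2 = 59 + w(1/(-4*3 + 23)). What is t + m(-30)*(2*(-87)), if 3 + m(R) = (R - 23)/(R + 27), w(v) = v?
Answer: -27444/11 ≈ -2494.9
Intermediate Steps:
t = 628/11 (t = -2 + (59 + 1/(-4*3 + 23)) = -2 + (59 + 1/(-12 + 23)) = -2 + (59 + 1/11) = -2 + 650/11 = 628/11 ≈ 57.091)
m(R) = -3 + (-23 + R)/(27 + R) (m(R) = -3 + (R - 23)/(R + 27) = -3 + (-23 + R)/(27 + R))
t + m(-30)*(2*(-87)) = 628/11 + (2*(-52 - 1*(-30))/(27 - 30))*(2*(-87)) = 628/11 + (2*(-52 + 30)/(-3))*(-174) = 628/11 + (2*(-1/3)*(-22))*(-174) = 628/11 + (44/3)*(-174) = 628/11 - 2552 = -27444/11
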